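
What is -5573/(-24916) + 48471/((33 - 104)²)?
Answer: 1235796929/125601556 ≈ 9.8390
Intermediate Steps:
-5573/(-24916) + 48471/((33 - 104)²) = -5573*(-1/24916) + 48471/((-71)²) = 5573/24916 + 48471/5041 = 1235796929/125601556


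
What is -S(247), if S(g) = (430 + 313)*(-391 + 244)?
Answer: 109221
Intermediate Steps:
S(g) = -109221 (S(g) = 743*(-147) = -109221)
-S(247) = -1*(-109221) = 109221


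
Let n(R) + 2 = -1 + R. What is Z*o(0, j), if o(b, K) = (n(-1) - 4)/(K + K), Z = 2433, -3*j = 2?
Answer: 14598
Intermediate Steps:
j = -⅔ (j = -⅓*2 = -⅔ ≈ -0.66667)
n(R) = -3 + R (n(R) = -2 + (-1 + R) = -3 + R)
o(b, K) = -4/K (o(b, K) = ((-3 - 1) - 4)/(K + K) = (-4 - 4)/((2*K)) = -4/K)
Z*o(0, j) = 2433*(-4/(-⅔)) = 2433*(-4*(-3/2)) = 2433*6 = 14598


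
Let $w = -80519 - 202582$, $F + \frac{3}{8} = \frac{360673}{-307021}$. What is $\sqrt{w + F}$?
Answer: $\frac{i \sqrt{426972522568593430}}{1228084} \approx 532.07 i$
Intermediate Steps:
$F = - \frac{3806447}{2456168}$ ($F = - \frac{3}{8} + \frac{360673}{-307021} = - \frac{3}{8} + 360673 \left(- \frac{1}{307021}\right) = - \frac{3}{8} - \frac{360673}{307021} = - \frac{3806447}{2456168} \approx -1.5497$)
$w = -283101$ ($w = -80519 - 202582 = -283101$)
$\sqrt{w + F} = \sqrt{-283101 - \frac{3806447}{2456168}} = \sqrt{- \frac{695347423415}{2456168}} = \frac{i \sqrt{426972522568593430}}{1228084}$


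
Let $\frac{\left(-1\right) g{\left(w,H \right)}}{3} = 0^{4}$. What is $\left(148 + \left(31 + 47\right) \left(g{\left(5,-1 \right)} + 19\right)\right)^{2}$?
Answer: $2656900$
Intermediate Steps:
$g{\left(w,H \right)} = 0$ ($g{\left(w,H \right)} = - 3 \cdot 0^{4} = \left(-3\right) 0 = 0$)
$\left(148 + \left(31 + 47\right) \left(g{\left(5,-1 \right)} + 19\right)\right)^{2} = \left(148 + \left(31 + 47\right) \left(0 + 19\right)\right)^{2} = \left(148 + 78 \cdot 19\right)^{2} = \left(148 + 1482\right)^{2} = 1630^{2} = 2656900$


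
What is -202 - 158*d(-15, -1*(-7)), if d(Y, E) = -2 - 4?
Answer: 746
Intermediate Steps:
d(Y, E) = -6
-202 - 158*d(-15, -1*(-7)) = -202 - 158*(-6) = -202 + 948 = 746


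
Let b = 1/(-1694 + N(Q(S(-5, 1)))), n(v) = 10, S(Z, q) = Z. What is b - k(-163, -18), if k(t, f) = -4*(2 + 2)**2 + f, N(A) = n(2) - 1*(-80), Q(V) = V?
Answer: 131527/1604 ≈ 81.999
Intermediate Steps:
N(A) = 90 (N(A) = 10 - 1*(-80) = 10 + 80 = 90)
k(t, f) = -64 + f (k(t, f) = -4*4**2 + f = -4*16 + f = -64 + f)
b = -1/1604 (b = 1/(-1694 + 90) = 1/(-1604) = -1/1604 ≈ -0.00062344)
b - k(-163, -18) = -1/1604 - (-64 - 18) = -1/1604 - 1*(-82) = -1/1604 + 82 = 131527/1604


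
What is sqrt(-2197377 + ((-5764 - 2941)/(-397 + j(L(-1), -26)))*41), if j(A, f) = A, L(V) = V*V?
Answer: I*sqrt(9567848257)/66 ≈ 1482.1*I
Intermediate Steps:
L(V) = V**2
sqrt(-2197377 + ((-5764 - 2941)/(-397 + j(L(-1), -26)))*41) = sqrt(-2197377 + ((-5764 - 2941)/(-397 + (-1)**2))*41) = sqrt(-2197377 - 8705/(-397 + 1)*41) = sqrt(-2197377 - 8705/(-396)*41) = sqrt(-2197377 - 8705*(-1/396)*41) = sqrt(-2197377 + (8705/396)*41) = sqrt(-2197377 + 356905/396) = sqrt(-869804387/396) = I*sqrt(9567848257)/66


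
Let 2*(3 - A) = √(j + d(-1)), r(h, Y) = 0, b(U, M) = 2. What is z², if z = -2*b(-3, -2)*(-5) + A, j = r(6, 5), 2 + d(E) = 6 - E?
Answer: (46 - √5)²/4 ≈ 478.82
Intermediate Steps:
d(E) = 4 - E (d(E) = -2 + (6 - E) = 4 - E)
j = 0
A = 3 - √5/2 (A = 3 - √(0 + (4 - 1*(-1)))/2 = 3 - √(0 + (4 + 1))/2 = 3 - √(0 + 5)/2 = 3 - √5/2 ≈ 1.8820)
z = 23 - √5/2 (z = -2*2*(-5) + (3 - √5/2) = -4*(-5) + (3 - √5/2) = 20 + (3 - √5/2) = 23 - √5/2 ≈ 21.882)
z² = (23 - √5/2)²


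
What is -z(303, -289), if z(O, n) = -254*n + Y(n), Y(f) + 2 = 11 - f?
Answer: -73704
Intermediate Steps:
Y(f) = 9 - f (Y(f) = -2 + (11 - f) = 9 - f)
z(O, n) = 9 - 255*n (z(O, n) = -254*n + (9 - n) = 9 - 255*n)
-z(303, -289) = -(9 - 255*(-289)) = -(9 + 73695) = -1*73704 = -73704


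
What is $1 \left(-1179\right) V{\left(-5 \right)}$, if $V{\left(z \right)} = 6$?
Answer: $-7074$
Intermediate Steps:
$1 \left(-1179\right) V{\left(-5 \right)} = 1 \left(-1179\right) 6 = \left(-1179\right) 6 = -7074$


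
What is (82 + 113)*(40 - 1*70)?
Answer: -5850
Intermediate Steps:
(82 + 113)*(40 - 1*70) = 195*(40 - 70) = 195*(-30) = -5850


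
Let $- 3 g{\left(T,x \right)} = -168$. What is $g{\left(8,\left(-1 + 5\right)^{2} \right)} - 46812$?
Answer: $-46756$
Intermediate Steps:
$g{\left(T,x \right)} = 56$ ($g{\left(T,x \right)} = \left(- \frac{1}{3}\right) \left(-168\right) = 56$)
$g{\left(8,\left(-1 + 5\right)^{2} \right)} - 46812 = 56 - 46812 = -46756$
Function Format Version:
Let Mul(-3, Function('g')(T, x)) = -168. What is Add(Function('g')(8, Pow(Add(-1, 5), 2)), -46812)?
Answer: -46756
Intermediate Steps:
Function('g')(T, x) = 56 (Function('g')(T, x) = Mul(Rational(-1, 3), -168) = 56)
Add(Function('g')(8, Pow(Add(-1, 5), 2)), -46812) = Add(56, -46812) = -46756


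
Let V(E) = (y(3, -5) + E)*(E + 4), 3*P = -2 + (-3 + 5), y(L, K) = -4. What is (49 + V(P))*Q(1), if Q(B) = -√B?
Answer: -33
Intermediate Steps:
P = 0 (P = (-2 + (-3 + 5))/3 = (-2 + 2)/3 = (⅓)*0 = 0)
V(E) = (-4 + E)*(4 + E) (V(E) = (-4 + E)*(E + 4) = (-4 + E)*(4 + E))
(49 + V(P))*Q(1) = (49 + (-16 + 0²))*(-√1) = (49 + (-16 + 0))*(-1*1) = (49 - 16)*(-1) = 33*(-1) = -33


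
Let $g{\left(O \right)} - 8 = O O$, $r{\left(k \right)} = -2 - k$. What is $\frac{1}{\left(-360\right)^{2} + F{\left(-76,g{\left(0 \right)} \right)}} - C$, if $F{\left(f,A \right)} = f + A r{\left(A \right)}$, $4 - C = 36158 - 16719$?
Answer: $\frac{2515744141}{129444} \approx 19435.0$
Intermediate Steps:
$C = -19435$ ($C = 4 - \left(36158 - 16719\right) = 4 - 19439 = -19435$)
$g{\left(O \right)} = 8 + O^{2}$ ($g{\left(O \right)} = 8 + O O = 8 + O^{2}$)
$F{\left(f,A \right)} = f + A \left(-2 - A\right)$
$\frac{1}{\left(-360\right)^{2} + F{\left(-76,g{\left(0 \right)} \right)}} - C = \frac{1}{\left(-360\right)^{2} - \left(76 + \left(8 + 0^{2}\right) \left(2 + \left(8 + 0^{2}\right)\right)\right)} - -19435 = \frac{1}{129600 - \left(76 + \left(8 + 0\right) \left(2 + \left(8 + 0\right)\right)\right)} + 19435 = \frac{1}{129600 - \left(76 + 8 \left(2 + 8\right)\right)} + 19435 = \frac{1}{129600 - \left(76 + 8 \cdot 10\right)} + 19435 = \frac{1}{129600 - 156} + 19435 = \frac{1}{129444} + 19435 = \frac{2515744141}{129444}$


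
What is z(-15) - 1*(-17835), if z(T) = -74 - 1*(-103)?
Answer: 17864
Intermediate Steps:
z(T) = 29 (z(T) = -74 + 103 = 29)
z(-15) - 1*(-17835) = 29 - 1*(-17835) = 29 + 17835 = 17864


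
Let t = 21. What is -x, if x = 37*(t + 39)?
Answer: -2220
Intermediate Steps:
x = 2220 (x = 37*(21 + 39) = 37*60 = 2220)
-x = -1*2220 = -2220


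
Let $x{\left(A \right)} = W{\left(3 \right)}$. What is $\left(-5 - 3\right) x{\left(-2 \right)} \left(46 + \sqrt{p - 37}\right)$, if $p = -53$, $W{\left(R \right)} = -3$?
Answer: $1104 + 72 i \sqrt{10} \approx 1104.0 + 227.68 i$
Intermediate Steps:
$x{\left(A \right)} = -3$
$\left(-5 - 3\right) x{\left(-2 \right)} \left(46 + \sqrt{p - 37}\right) = \left(-5 - 3\right) \left(-3\right) \left(46 + \sqrt{-53 - 37}\right) = \left(-8\right) \left(-3\right) \left(46 + \sqrt{-90}\right) = 24 \left(46 + 3 i \sqrt{10}\right) = 1104 + 72 i \sqrt{10}$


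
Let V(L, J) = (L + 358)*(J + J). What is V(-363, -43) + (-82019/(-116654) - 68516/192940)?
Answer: 2421484466799/5626805690 ≈ 430.35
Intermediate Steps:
V(L, J) = 2*J*(358 + L) (V(L, J) = (358 + L)*(2*J) = 2*J*(358 + L))
V(-363, -43) + (-82019/(-116654) - 68516/192940) = 2*(-43)*(358 - 363) + (-82019/(-116654) - 68516/192940) = 2*(-43)*(-5) + (-82019*(-1/116654) - 68516*1/192940) = 430 + (82019/116654 - 17129/48235) = 430 + 1958020099/5626805690 = 2421484466799/5626805690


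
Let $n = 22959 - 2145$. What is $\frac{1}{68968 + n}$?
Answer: $\frac{1}{89782} \approx 1.1138 \cdot 10^{-5}$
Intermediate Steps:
$n = 20814$ ($n = 22959 - 2145 = 20814$)
$\frac{1}{68968 + n} = \frac{1}{68968 + 20814} = \frac{1}{89782}$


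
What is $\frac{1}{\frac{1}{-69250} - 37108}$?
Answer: $- \frac{69250}{2569729001} \approx -2.6948 \cdot 10^{-5}$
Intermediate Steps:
$\frac{1}{\frac{1}{-69250} - 37108} = \frac{1}{- \frac{1}{69250} - 37108} = \frac{1}{- \frac{2569729001}{69250}} = - \frac{69250}{2569729001}$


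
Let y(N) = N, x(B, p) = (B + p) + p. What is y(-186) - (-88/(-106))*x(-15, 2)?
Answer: -9374/53 ≈ -176.87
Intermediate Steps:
x(B, p) = B + 2*p
y(-186) - (-88/(-106))*x(-15, 2) = -186 - (-88/(-106))*(-15 + 2*2) = -186 - (-88*(-1/106))*(-15 + 4) = -186 - 44*(-11)/53 = -186 - 1*(-484/53) = -186 + 484/53 = -9374/53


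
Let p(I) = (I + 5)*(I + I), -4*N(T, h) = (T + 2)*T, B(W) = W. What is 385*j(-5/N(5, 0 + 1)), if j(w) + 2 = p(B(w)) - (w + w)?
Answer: 8690/7 ≈ 1241.4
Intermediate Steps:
N(T, h) = -T*(2 + T)/4 (N(T, h) = -(T + 2)*T/4 = -(2 + T)*T/4 = -T*(2 + T)/4)
p(I) = 2*I*(5 + I) (p(I) = (5 + I)*(2*I) = 2*I*(5 + I))
j(w) = -2 - 2*w + 2*w*(5 + w) (j(w) = -2 + (2*w*(5 + w) - (w + w)) = -2 + (2*w*(5 + w) - 2*w) = -2 + (-2*w + 2*w*(5 + w)) = -2 - 2*w + 2*w*(5 + w))
385*j(-5/N(5, 0 + 1)) = 385*(-2 - (-10)/((-¼*5*(2 + 5))) + 2*(-5*(-4/(5*(2 + 5))))*(5 - 5*(-4/(5*(2 + 5))))) = 385*(-2 - (-10)/((-¼*5*7)) + 2*(-5/((-¼*5*7)))*(5 - 5/((-¼*5*7)))) = 385*(-2 - (-10)/(-35/4) + 2*(-5/(-35/4))*(5 - 5/(-35/4))) = 385*(-2 - (-10)*(-4)/35 + 2*(-5*(-4/35))*(5 - 5*(-4/35))) = 385*(-2 - 2*4/7 + 2*(4/7)*(5 + 4/7)) = 385*(-2 - 8/7 + 2*(4/7)*(39/7)) = 385*(-2 - 8/7 + 312/49) = 385*(158/49) = 8690/7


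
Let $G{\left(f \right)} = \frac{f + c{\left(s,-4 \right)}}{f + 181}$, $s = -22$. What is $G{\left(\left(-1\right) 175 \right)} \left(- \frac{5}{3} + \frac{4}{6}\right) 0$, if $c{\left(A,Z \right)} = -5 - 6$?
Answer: $0$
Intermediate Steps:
$c{\left(A,Z \right)} = -11$
$G{\left(f \right)} = \frac{-11 + f}{181 + f}$ ($G{\left(f \right)} = \frac{f - 11}{f + 181} = \frac{-11 + f}{181 + f}$)
$G{\left(\left(-1\right) 175 \right)} \left(- \frac{5}{3} + \frac{4}{6}\right) 0 = \frac{-11 - 175}{181 - 175} \left(- \frac{5}{3} + \frac{4}{6}\right) 0 = \frac{-11 - 175}{181 - 175} \left(\left(-5\right) \frac{1}{3} + 4 \cdot \frac{1}{6}\right) 0 = \frac{1}{6} \left(-186\right) \left(- \frac{5}{3} + \frac{2}{3}\right) 0 = \frac{1}{6} \left(-186\right) \left(\left(-1\right) 0\right) = \left(-31\right) 0 = 0$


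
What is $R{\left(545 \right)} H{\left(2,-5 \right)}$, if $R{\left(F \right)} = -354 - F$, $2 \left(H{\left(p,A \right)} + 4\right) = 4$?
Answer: $1798$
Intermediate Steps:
$H{\left(p,A \right)} = -2$ ($H{\left(p,A \right)} = -4 + \frac{1}{2} \cdot 4 = -4 + 2 = -2$)
$R{\left(545 \right)} H{\left(2,-5 \right)} = \left(-354 - 545\right) \left(-2\right) = \left(-899\right) \left(-2\right) = 1798$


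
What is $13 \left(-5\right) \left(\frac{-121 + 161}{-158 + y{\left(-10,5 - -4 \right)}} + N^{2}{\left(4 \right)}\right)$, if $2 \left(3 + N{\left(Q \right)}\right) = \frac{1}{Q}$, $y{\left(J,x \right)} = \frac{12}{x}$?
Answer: $- \frac{1566175}{3008} \approx -520.67$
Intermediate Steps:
$N{\left(Q \right)} = -3 + \frac{1}{2 Q}$
$13 \left(-5\right) \left(\frac{-121 + 161}{-158 + y{\left(-10,5 - -4 \right)}} + N^{2}{\left(4 \right)}\right) = 13 \left(-5\right) \left(\frac{-121 + 161}{-158 + \frac{12}{5 - -4}} + \left(-3 + \frac{1}{2 \cdot 4}\right)^{2}\right) = - 65 \left(\frac{40}{-158 + \frac{12}{5 + 4}} + \left(-3 + \frac{1}{2} \cdot \frac{1}{4}\right)^{2}\right) = - 65 \left(\frac{40}{-158 + \frac{12}{9}} + \left(-3 + \frac{1}{8}\right)^{2}\right) = - 65 \left(\frac{40}{-158 + 12 \cdot \frac{1}{9}} + \left(- \frac{23}{8}\right)^{2}\right) = - 65 \left(\frac{40}{-158 + \frac{4}{3}} + \frac{529}{64}\right) = - 65 \left(\frac{40}{- \frac{470}{3}} + \frac{529}{64}\right) = - 65 \left(40 \left(- \frac{3}{470}\right) + \frac{529}{64}\right) = - 65 \left(- \frac{12}{47} + \frac{529}{64}\right) = \left(-65\right) \frac{24095}{3008} = - \frac{1566175}{3008}$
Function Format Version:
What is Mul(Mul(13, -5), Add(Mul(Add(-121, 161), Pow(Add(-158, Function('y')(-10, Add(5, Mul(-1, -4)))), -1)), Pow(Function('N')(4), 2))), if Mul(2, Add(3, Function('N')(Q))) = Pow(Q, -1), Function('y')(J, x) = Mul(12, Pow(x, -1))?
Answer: Rational(-1566175, 3008) ≈ -520.67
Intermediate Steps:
Function('N')(Q) = Add(-3, Mul(Rational(1, 2), Pow(Q, -1)))
Mul(Mul(13, -5), Add(Mul(Add(-121, 161), Pow(Add(-158, Function('y')(-10, Add(5, Mul(-1, -4)))), -1)), Pow(Function('N')(4), 2))) = Mul(Mul(13, -5), Add(Mul(Add(-121, 161), Pow(Add(-158, Mul(12, Pow(Add(5, Mul(-1, -4)), -1))), -1)), Pow(Add(-3, Mul(Rational(1, 2), Pow(4, -1))), 2))) = Mul(-65, Add(Mul(40, Pow(Add(-158, Mul(12, Pow(Add(5, 4), -1))), -1)), Pow(Add(-3, Mul(Rational(1, 2), Rational(1, 4))), 2))) = Mul(-65, Add(Mul(40, Pow(Add(-158, Mul(12, Pow(9, -1))), -1)), Pow(Add(-3, Rational(1, 8)), 2))) = Mul(-65, Add(Mul(40, Pow(Add(-158, Mul(12, Rational(1, 9))), -1)), Pow(Rational(-23, 8), 2))) = Mul(-65, Add(Mul(40, Pow(Add(-158, Rational(4, 3)), -1)), Rational(529, 64))) = Mul(-65, Add(Mul(40, Pow(Rational(-470, 3), -1)), Rational(529, 64))) = Mul(-65, Add(Mul(40, Rational(-3, 470)), Rational(529, 64))) = Mul(-65, Add(Rational(-12, 47), Rational(529, 64))) = Mul(-65, Rational(24095, 3008)) = Rational(-1566175, 3008)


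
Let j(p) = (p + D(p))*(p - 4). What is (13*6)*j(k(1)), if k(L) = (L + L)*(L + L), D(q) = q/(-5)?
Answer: 0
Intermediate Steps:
D(q) = -q/5 (D(q) = q*(-⅕) = -q/5)
k(L) = 4*L² (k(L) = (2*L)*(2*L) = 4*L²)
j(p) = 4*p*(-4 + p)/5 (j(p) = (p - p/5)*(p - 4) = (4*p/5)*(-4 + p) = 4*p*(-4 + p)/5)
(13*6)*j(k(1)) = (13*6)*(4*(4*1²)*(-4 + 4*1²)/5) = 78*(4*(4*1)*(-4 + 4*1)/5) = 78*((⅘)*4*(-4 + 4)) = 78*((⅘)*4*0) = 78*0 = 0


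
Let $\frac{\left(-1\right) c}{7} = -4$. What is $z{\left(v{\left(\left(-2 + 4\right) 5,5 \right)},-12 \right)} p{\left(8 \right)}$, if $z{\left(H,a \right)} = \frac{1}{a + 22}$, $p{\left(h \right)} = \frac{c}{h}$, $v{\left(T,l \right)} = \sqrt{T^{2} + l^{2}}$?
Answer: $\frac{7}{20} \approx 0.35$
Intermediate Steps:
$c = 28$ ($c = \left(-7\right) \left(-4\right) = 28$)
$p{\left(h \right)} = \frac{28}{h}$
$z{\left(H,a \right)} = \frac{1}{22 + a}$
$z{\left(v{\left(\left(-2 + 4\right) 5,5 \right)},-12 \right)} p{\left(8 \right)} = \frac{28 \cdot \frac{1}{8}}{22 - 12} = \frac{28 \cdot \frac{1}{8}}{10} = \frac{1}{10} \cdot \frac{7}{2} = \frac{7}{20}$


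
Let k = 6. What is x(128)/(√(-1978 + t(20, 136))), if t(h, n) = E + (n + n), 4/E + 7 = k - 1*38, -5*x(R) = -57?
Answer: -3*I*√2594982/17510 ≈ -0.276*I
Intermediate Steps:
x(R) = 57/5 (x(R) = -⅕*(-57) = 57/5)
E = -4/39 (E = 4/(-7 + (6 - 1*38)) = 4/(-7 + (6 - 38)) = 4/(-7 - 32) = 4/(-39) = 4*(-1/39) = -4/39 ≈ -0.10256)
t(h, n) = -4/39 + 2*n (t(h, n) = -4/39 + (n + n) = -4/39 + 2*n)
x(128)/(√(-1978 + t(20, 136))) = 57/(5*(√(-1978 + (-4/39 + 2*136)))) = 57/(5*(√(-1978 + (-4/39 + 272)))) = 57/(5*(√(-1978 + 10604/39))) = 57/(5*(√(-66538/39))) = 57/(5*((I*√2594982/39))) = 57*(-I*√2594982/66538)/5 = -3*I*√2594982/17510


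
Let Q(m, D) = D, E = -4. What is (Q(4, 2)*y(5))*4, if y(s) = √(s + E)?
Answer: 8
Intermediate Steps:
y(s) = √(-4 + s) (y(s) = √(s - 4) = √(-4 + s))
(Q(4, 2)*y(5))*4 = (2*√(-4 + 5))*4 = (2*√1)*4 = (2*1)*4 = 2*4 = 8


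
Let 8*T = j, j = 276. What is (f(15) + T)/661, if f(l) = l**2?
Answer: 519/1322 ≈ 0.39259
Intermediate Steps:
T = 69/2 (T = (1/8)*276 = 69/2 ≈ 34.500)
(f(15) + T)/661 = (15**2 + 69/2)/661 = (225 + 69/2)/661 = (1/661)*(519/2) = 519/1322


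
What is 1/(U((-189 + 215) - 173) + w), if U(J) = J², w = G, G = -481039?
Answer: -1/459430 ≈ -2.1766e-6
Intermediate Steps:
w = -481039
1/(U((-189 + 215) - 173) + w) = 1/(((-189 + 215) - 173)² - 481039) = 1/((26 - 173)² - 481039) = 1/((-147)² - 481039) = 1/(21609 - 481039) = 1/(-459430) = -1/459430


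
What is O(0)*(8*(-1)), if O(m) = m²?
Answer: 0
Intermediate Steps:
O(0)*(8*(-1)) = 0²*(8*(-1)) = 0*(-8) = 0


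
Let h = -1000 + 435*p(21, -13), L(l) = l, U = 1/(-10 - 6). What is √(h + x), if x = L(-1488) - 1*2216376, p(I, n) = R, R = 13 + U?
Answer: I*√35411779/4 ≈ 1487.7*I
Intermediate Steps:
U = -1/16 (U = 1/(-16) = -1/16 ≈ -0.062500)
R = 207/16 (R = 13 - 1/16 = 207/16 ≈ 12.938)
p(I, n) = 207/16
h = 74045/16 (h = -1000 + 435*(207/16) = -1000 + 90045/16 = 74045/16 ≈ 4627.8)
x = -2217864 (x = -1488 - 1*2216376 = -1488 - 2216376 = -2217864)
√(h + x) = √(74045/16 - 2217864) = √(-35411779/16) = I*√35411779/4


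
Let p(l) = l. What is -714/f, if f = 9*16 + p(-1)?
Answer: -714/143 ≈ -4.9930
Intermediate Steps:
f = 143 (f = 9*16 - 1 = 144 - 1 = 143)
-714/f = -714/143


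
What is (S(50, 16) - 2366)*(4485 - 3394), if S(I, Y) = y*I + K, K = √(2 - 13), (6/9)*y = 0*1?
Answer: -2581306 + 1091*I*√11 ≈ -2.5813e+6 + 3618.4*I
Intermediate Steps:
y = 0 (y = 3*(0*1)/2 = (3/2)*0 = 0)
K = I*√11 (K = √(-11) = I*√11 ≈ 3.3166*I)
S(I, Y) = I*√11 (S(I, Y) = 0*I + I*√11 = 0 + I*√11 = I*√11)
(S(50, 16) - 2366)*(4485 - 3394) = (I*√11 - 2366)*(4485 - 3394) = (-2366 + I*√11)*1091 = -2581306 + 1091*I*√11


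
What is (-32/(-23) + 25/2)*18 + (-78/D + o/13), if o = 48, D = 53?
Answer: 3997629/15847 ≈ 252.26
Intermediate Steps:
(-32/(-23) + 25/2)*18 + (-78/D + o/13) = (-32/(-23) + 25/2)*18 + (-78/53 + 48/13) = (-32*(-1/23) + 25*(½))*18 + (-78*1/53 + 48*(1/13)) = (32/23 + 25/2)*18 + (-78/53 + 48/13) = (639/46)*18 + 1530/689 = 5751/23 + 1530/689 = 3997629/15847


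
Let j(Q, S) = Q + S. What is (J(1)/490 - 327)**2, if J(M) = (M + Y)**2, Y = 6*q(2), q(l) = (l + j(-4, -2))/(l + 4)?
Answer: 25670768841/240100 ≈ 1.0692e+5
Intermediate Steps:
q(l) = (-6 + l)/(4 + l) (q(l) = (l + (-4 - 2))/(l + 4) = (l - 6)/(4 + l) = (-6 + l)/(4 + l))
Y = -4 (Y = 6*((-6 + 2)/(4 + 2)) = 6*(-4/6) = 6*((1/6)*(-4)) = 6*(-2/3) = -4)
J(M) = (-4 + M)**2 (J(M) = (M - 4)**2 = (-4 + M)**2)
(J(1)/490 - 327)**2 = ((-4 + 1)**2/490 - 327)**2 = ((-3)**2*(1/490) - 327)**2 = (9*(1/490) - 327)**2 = (9/490 - 327)**2 = (-160221/490)**2 = 25670768841/240100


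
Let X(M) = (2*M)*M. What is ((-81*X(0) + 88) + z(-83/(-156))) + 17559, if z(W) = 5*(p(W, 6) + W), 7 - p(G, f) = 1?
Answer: 2758027/156 ≈ 17680.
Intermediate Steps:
p(G, f) = 6 (p(G, f) = 7 - 1*1 = 7 - 1 = 6)
X(M) = 2*M²
z(W) = 30 + 5*W (z(W) = 5*(6 + W) = 30 + 5*W)
((-81*X(0) + 88) + z(-83/(-156))) + 17559 = ((-162*0² + 88) + (30 + 5*(-83/(-156)))) + 17559 = ((-162*0 + 88) + (30 + 5*(-83*(-1/156)))) + 17559 = ((-81*0 + 88) + (30 + 5*(83/156))) + 17559 = ((0 + 88) + (30 + 415/156)) + 17559 = (88 + 5095/156) + 17559 = 18823/156 + 17559 = 2758027/156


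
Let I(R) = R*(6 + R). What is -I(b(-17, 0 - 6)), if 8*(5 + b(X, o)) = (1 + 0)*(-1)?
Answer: 287/64 ≈ 4.4844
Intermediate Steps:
b(X, o) = -41/8 (b(X, o) = -5 + ((1 + 0)*(-1))/8 = -5 + (1*(-1))/8 = -5 + (1/8)*(-1) = -5 - 1/8 = -41/8)
-I(b(-17, 0 - 6)) = -(-41)*(6 - 41/8)/8 = -(-41)*7/(8*8) = -1*(-287/64) = 287/64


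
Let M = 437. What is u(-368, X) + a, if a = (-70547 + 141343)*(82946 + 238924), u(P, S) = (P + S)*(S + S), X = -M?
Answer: 22787812090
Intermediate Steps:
X = -437 (X = -1*437 = -437)
u(P, S) = 2*S*(P + S) (u(P, S) = (P + S)*(2*S) = 2*S*(P + S))
a = 22787108520 (a = 70796*321870 = 22787108520)
u(-368, X) + a = 2*(-437)*(-368 - 437) + 22787108520 = 2*(-437)*(-805) + 22787108520 = 703570 + 22787108520 = 22787812090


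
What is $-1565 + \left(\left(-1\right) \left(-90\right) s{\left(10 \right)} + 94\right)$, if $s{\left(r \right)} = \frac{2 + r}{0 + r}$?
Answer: $-1363$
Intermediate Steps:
$s{\left(r \right)} = \frac{2 + r}{r}$
$-1565 + \left(\left(-1\right) \left(-90\right) s{\left(10 \right)} + 94\right) = -1565 + \left(\left(-1\right) \left(-90\right) \frac{2 + 10}{10} + 94\right) = -1565 + \left(90 \cdot \frac{1}{10} \cdot 12 + 94\right) = -1565 + \left(90 \cdot \frac{6}{5} + 94\right) = -1565 + \left(108 + 94\right) = -1565 + 202 = -1363$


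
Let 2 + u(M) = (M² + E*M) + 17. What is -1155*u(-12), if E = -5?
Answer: -252945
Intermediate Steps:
u(M) = 15 + M² - 5*M (u(M) = -2 + ((M² - 5*M) + 17) = -2 + (17 + M² - 5*M) = 15 + M² - 5*M)
-1155*u(-12) = -1155*(15 + (-12)² - 5*(-12)) = -1155*(15 + 144 + 60) = -1155*219 = -252945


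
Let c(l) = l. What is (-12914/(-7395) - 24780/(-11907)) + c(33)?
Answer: 51472061/1397655 ≈ 36.827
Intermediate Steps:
(-12914/(-7395) - 24780/(-11907)) + c(33) = (-12914/(-7395) - 24780/(-11907)) + 33 = (-12914*(-1/7395) - 24780*(-1/11907)) + 33 = (12914/7395 + 1180/567) + 33 = 5349446/1397655 + 33 = 51472061/1397655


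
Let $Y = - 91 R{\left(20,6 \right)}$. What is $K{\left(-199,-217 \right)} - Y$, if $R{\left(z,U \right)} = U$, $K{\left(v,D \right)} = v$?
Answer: $347$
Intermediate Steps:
$Y = -546$ ($Y = \left(-91\right) 6 = -546$)
$K{\left(-199,-217 \right)} - Y = -199 - -546 = -199 + 546 = 347$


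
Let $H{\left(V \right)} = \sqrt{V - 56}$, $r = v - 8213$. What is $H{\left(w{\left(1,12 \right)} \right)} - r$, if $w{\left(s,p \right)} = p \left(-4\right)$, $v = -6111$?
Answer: $14324 + 2 i \sqrt{26} \approx 14324.0 + 10.198 i$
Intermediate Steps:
$w{\left(s,p \right)} = - 4 p$
$r = -14324$ ($r = -6111 - 8213 = -14324$)
$H{\left(V \right)} = \sqrt{-56 + V}$
$H{\left(w{\left(1,12 \right)} \right)} - r = \sqrt{-56 - 48} - -14324 = \sqrt{-56 - 48} + 14324 = \sqrt{-104} + 14324 = 2 i \sqrt{26} + 14324 = 14324 + 2 i \sqrt{26}$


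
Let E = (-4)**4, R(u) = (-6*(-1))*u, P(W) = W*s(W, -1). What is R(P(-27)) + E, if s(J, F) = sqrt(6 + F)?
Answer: 256 - 162*sqrt(5) ≈ -106.24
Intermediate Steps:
P(W) = W*sqrt(5) (P(W) = W*sqrt(6 - 1) = W*sqrt(5))
R(u) = 6*u
E = 256
R(P(-27)) + E = 6*(-27*sqrt(5)) + 256 = -162*sqrt(5) + 256 = 256 - 162*sqrt(5)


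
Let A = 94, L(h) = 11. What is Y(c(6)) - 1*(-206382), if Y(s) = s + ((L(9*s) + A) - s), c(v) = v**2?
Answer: 206487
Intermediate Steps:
Y(s) = 105 (Y(s) = s + ((11 + 94) - s) = s + (105 - s) = 105)
Y(c(6)) - 1*(-206382) = 105 - 1*(-206382) = 105 + 206382 = 206487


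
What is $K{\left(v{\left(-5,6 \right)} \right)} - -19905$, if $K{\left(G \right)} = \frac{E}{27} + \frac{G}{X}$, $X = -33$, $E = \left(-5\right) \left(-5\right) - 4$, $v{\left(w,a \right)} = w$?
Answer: $\frac{1970687}{99} \approx 19906.0$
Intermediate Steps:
$E = 21$ ($E = 25 - 4 = 21$)
$K{\left(G \right)} = \frac{7}{9} - \frac{G}{33}$ ($K{\left(G \right)} = \frac{21}{27} + \frac{G}{-33} = 21 \cdot \frac{1}{27} + G \left(- \frac{1}{33}\right) = \frac{7}{9} - \frac{G}{33}$)
$K{\left(v{\left(-5,6 \right)} \right)} - -19905 = \left(\frac{7}{9} - - \frac{5}{33}\right) - -19905 = \left(\frac{7}{9} + \frac{5}{33}\right) + 19905 = \frac{92}{99} + 19905 = \frac{1970687}{99}$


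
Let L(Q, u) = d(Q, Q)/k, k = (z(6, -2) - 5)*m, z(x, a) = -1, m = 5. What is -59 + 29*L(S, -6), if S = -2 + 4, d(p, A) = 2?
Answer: -914/15 ≈ -60.933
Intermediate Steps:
S = 2
k = -30 (k = (-1 - 5)*5 = -6*5 = -30)
L(Q, u) = -1/15 (L(Q, u) = 2/(-30) = 2*(-1/30) = -1/15)
-59 + 29*L(S, -6) = -59 + 29*(-1/15) = -59 - 29/15 = -914/15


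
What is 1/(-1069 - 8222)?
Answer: -1/9291 ≈ -0.00010763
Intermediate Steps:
1/(-1069 - 8222) = 1/(-9291) = -1/9291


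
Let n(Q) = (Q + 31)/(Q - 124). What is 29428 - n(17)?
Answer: 3148844/107 ≈ 29428.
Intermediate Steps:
n(Q) = (31 + Q)/(-124 + Q)
29428 - n(17) = 29428 - (31 + 17)/(-124 + 17) = 29428 - 48/(-107) = 29428 - (-1)*48/107 = 29428 - 1*(-48/107) = 29428 + 48/107 = 3148844/107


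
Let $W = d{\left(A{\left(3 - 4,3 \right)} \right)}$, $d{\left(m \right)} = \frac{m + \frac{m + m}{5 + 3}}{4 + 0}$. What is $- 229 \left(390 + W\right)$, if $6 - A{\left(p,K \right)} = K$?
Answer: $- \frac{1432395}{16} \approx -89525.0$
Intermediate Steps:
$A{\left(p,K \right)} = 6 - K$
$d{\left(m \right)} = \frac{5 m}{16}$ ($d{\left(m \right)} = \frac{m + \frac{2 m}{8}}{4} = \left(m + 2 m \frac{1}{8}\right) \frac{1}{4} = \left(m + \frac{m}{4}\right) \frac{1}{4} = \frac{5 m}{4} \cdot \frac{1}{4} = \frac{5 m}{16}$)
$W = \frac{15}{16}$ ($W = \frac{5 \left(6 - 3\right)}{16} = \frac{5}{16} \cdot 3 = \frac{15}{16} \approx 0.9375$)
$- 229 \left(390 + W\right) = - 229 \left(390 + \frac{15}{16}\right) = \left(-229\right) \frac{6255}{16} = - \frac{1432395}{16}$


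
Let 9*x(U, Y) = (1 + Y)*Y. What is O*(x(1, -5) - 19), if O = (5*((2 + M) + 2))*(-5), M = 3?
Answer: 26425/9 ≈ 2936.1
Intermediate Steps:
x(U, Y) = Y*(1 + Y)/9 (x(U, Y) = ((1 + Y)*Y)/9 = (Y*(1 + Y))/9 = Y*(1 + Y)/9)
O = -175 (O = (5*((2 + 3) + 2))*(-5) = (5*(5 + 2))*(-5) = (5*7)*(-5) = 35*(-5) = -175)
O*(x(1, -5) - 19) = -175*((⅑)*(-5)*(1 - 5) - 19) = -175*((⅑)*(-5)*(-4) - 19) = -175*(20/9 - 19) = -175*(-151/9) = 26425/9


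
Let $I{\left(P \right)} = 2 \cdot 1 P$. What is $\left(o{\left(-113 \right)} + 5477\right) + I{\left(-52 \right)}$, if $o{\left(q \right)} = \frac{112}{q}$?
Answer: $\frac{607037}{113} \approx 5372.0$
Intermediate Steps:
$I{\left(P \right)} = 2 P$
$\left(o{\left(-113 \right)} + 5477\right) + I{\left(-52 \right)} = \left(\frac{112}{-113} + 5477\right) + 2 \left(-52\right) = \left(112 \left(- \frac{1}{113}\right) + 5477\right) - 104 = \left(- \frac{112}{113} + 5477\right) - 104 = \frac{618789}{113} - 104 = \frac{607037}{113}$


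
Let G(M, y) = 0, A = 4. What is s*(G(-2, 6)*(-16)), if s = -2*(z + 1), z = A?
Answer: 0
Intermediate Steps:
z = 4
s = -10 (s = -2*(4 + 1) = -2*5 = -10)
s*(G(-2, 6)*(-16)) = -0*(-16) = -10*0 = 0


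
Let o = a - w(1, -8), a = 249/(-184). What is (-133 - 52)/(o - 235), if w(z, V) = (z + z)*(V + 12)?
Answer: 34040/44961 ≈ 0.75710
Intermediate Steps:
w(z, V) = 2*z*(12 + V) (w(z, V) = (2*z)*(12 + V) = 2*z*(12 + V))
a = -249/184 (a = 249*(-1/184) = -249/184 ≈ -1.3533)
o = -1721/184 (o = -249/184 - 2*(12 - 8) = -249/184 - 2*4 = -249/184 - 1*8 = -249/184 - 8 = -1721/184 ≈ -9.3533)
(-133 - 52)/(o - 235) = (-133 - 52)/(-1721/184 - 235) = -185/(-44961/184) = -185*(-184/44961) = 34040/44961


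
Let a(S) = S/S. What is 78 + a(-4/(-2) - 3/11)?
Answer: 79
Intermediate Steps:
a(S) = 1
78 + a(-4/(-2) - 3/11) = 78 + 1 = 79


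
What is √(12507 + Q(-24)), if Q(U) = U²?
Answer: 7*√267 ≈ 114.38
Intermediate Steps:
√(12507 + Q(-24)) = √(12507 + (-24)²) = √(12507 + 576) = √13083 = 7*√267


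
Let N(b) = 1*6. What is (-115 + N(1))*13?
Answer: -1417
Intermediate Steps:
N(b) = 6
(-115 + N(1))*13 = (-115 + 6)*13 = -109*13 = -1417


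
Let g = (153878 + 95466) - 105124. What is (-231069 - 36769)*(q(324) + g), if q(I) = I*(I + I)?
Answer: -94860720136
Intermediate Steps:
q(I) = 2*I² (q(I) = I*(2*I) = 2*I²)
g = 144220 (g = 249344 - 105124 = 144220)
(-231069 - 36769)*(q(324) + g) = (-231069 - 36769)*(2*324² + 144220) = -267838*(2*104976 + 144220) = -267838*(209952 + 144220) = -267838*354172 = -94860720136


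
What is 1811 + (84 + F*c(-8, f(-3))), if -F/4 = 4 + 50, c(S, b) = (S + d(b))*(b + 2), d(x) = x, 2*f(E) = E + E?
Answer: -481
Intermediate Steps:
f(E) = E (f(E) = (E + E)/2 = (2*E)/2 = E)
c(S, b) = (2 + b)*(S + b) (c(S, b) = (S + b)*(b + 2) = (S + b)*(2 + b) = (2 + b)*(S + b))
F = -216 (F = -4*(4 + 50) = -4*54 = -216)
1811 + (84 + F*c(-8, f(-3))) = 1811 + (84 - 216*((-3)**2 + 2*(-8) + 2*(-3) - 8*(-3))) = 1811 + (84 - 216*(9 - 16 - 6 + 24)) = 1811 + (84 - 216*11) = 1811 + (84 - 2376) = 1811 - 2292 = -481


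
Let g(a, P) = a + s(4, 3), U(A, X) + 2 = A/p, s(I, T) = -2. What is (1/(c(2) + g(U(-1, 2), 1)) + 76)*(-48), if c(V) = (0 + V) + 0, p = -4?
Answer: -25344/7 ≈ -3620.6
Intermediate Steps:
U(A, X) = -2 - A/4 (U(A, X) = -2 + A/(-4) = -2 + A*(-¼) = -2 - A/4)
c(V) = V (c(V) = V + 0 = V)
g(a, P) = -2 + a (g(a, P) = a - 2 = -2 + a)
(1/(c(2) + g(U(-1, 2), 1)) + 76)*(-48) = (1/(2 + (-2 + (-2 - ¼*(-1)))) + 76)*(-48) = (1/(2 + (-2 + (-2 + ¼))) + 76)*(-48) = (1/(2 + (-2 - 7/4)) + 76)*(-48) = (1/(2 - 15/4) + 76)*(-48) = (1/(-7/4) + 76)*(-48) = (-4/7 + 76)*(-48) = (528/7)*(-48) = -25344/7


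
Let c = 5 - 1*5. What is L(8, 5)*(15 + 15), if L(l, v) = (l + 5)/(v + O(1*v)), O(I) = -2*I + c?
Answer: -78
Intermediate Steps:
c = 0 (c = 5 - 5 = 0)
O(I) = -2*I (O(I) = -2*I + 0 = -2*I)
L(l, v) = -(5 + l)/v (L(l, v) = (l + 5)/(v - 2*v) = (5 + l)/(v - 2*v) = (5 + l)/((-v)) = (5 + l)*(-1/v) = -(5 + l)/v)
L(8, 5)*(15 + 15) = ((-5 - 1*8)/5)*(15 + 15) = ((-5 - 8)/5)*30 = ((1/5)*(-13))*30 = -13/5*30 = -78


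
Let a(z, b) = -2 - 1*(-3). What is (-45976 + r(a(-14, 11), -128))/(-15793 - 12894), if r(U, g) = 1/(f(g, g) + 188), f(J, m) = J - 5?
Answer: 2528679/1577785 ≈ 1.6027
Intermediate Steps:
f(J, m) = -5 + J
a(z, b) = 1 (a(z, b) = -2 + 3 = 1)
r(U, g) = 1/(183 + g) (r(U, g) = 1/((-5 + g) + 188) = 1/(183 + g))
(-45976 + r(a(-14, 11), -128))/(-15793 - 12894) = (-45976 + 1/(183 - 128))/(-15793 - 12894) = (-45976 + 1/55)/(-28687) = (-45976 + 1/55)*(-1/28687) = -2528679/55*(-1/28687) = 2528679/1577785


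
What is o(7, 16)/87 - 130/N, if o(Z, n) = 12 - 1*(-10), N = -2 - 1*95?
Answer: 13444/8439 ≈ 1.5931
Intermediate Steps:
N = -97 (N = -2 - 95 = -97)
o(Z, n) = 22 (o(Z, n) = 12 + 10 = 22)
o(7, 16)/87 - 130/N = 22/87 - 130/(-97) = 22*(1/87) - 130*(-1/97) = 22/87 + 130/97 = 13444/8439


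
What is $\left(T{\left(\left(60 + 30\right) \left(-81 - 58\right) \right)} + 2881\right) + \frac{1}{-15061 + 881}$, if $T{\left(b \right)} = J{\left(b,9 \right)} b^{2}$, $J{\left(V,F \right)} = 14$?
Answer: $\frac{31068440704579}{14180} \approx 2.191 \cdot 10^{9}$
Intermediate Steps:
$T{\left(b \right)} = 14 b^{2}$
$\left(T{\left(\left(60 + 30\right) \left(-81 - 58\right) \right)} + 2881\right) + \frac{1}{-15061 + 881} = \left(14 \left(\left(60 + 30\right) \left(-81 - 58\right)\right)^{2} + 2881\right) + \frac{1}{-15061 + 881} = \left(14 \left(90 \left(-139\right)\right)^{2} + 2881\right) + \frac{1}{-14180} = \left(14 \left(-12510\right)^{2} + 2881\right) - \frac{1}{14180} = \left(14 \cdot 156500100 + 2881\right) - \frac{1}{14180} = \left(2191001400 + 2881\right) - \frac{1}{14180} = 2191004281 - \frac{1}{14180} = \frac{31068440704579}{14180}$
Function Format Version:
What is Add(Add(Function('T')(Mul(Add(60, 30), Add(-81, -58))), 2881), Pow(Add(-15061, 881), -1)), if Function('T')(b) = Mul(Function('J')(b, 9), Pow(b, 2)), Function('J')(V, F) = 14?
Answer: Rational(31068440704579, 14180) ≈ 2.1910e+9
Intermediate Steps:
Function('T')(b) = Mul(14, Pow(b, 2))
Add(Add(Function('T')(Mul(Add(60, 30), Add(-81, -58))), 2881), Pow(Add(-15061, 881), -1)) = Add(Add(Mul(14, Pow(Mul(Add(60, 30), Add(-81, -58)), 2)), 2881), Pow(Add(-15061, 881), -1)) = Add(Add(Mul(14, Pow(Mul(90, -139), 2)), 2881), Pow(-14180, -1)) = Add(Add(Mul(14, Pow(-12510, 2)), 2881), Rational(-1, 14180)) = Add(Add(Mul(14, 156500100), 2881), Rational(-1, 14180)) = Add(Add(2191001400, 2881), Rational(-1, 14180)) = Add(2191004281, Rational(-1, 14180)) = Rational(31068440704579, 14180)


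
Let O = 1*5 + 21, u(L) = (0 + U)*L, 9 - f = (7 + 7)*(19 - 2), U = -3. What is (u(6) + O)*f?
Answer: -1832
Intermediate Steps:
f = -229 (f = 9 - (7 + 7)*(19 - 2) = 9 - 14*17 = 9 - 1*238 = 9 - 238 = -229)
u(L) = -3*L (u(L) = (0 - 3)*L = -3*L)
O = 26 (O = 5 + 21 = 26)
(u(6) + O)*f = (-3*6 + 26)*(-229) = (-18 + 26)*(-229) = 8*(-229) = -1832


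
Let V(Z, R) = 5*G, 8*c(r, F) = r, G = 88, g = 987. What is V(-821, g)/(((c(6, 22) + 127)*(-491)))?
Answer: -1760/250901 ≈ -0.0070147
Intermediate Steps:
c(r, F) = r/8
V(Z, R) = 440 (V(Z, R) = 5*88 = 440)
V(-821, g)/(((c(6, 22) + 127)*(-491))) = 440/((((⅛)*6 + 127)*(-491))) = 440/(((¾ + 127)*(-491))) = 440/(((511/4)*(-491))) = 440/(-250901/4) = 440*(-4/250901) = -1760/250901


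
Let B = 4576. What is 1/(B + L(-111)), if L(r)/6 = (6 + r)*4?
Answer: 1/2056 ≈ 0.00048638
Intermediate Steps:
L(r) = 144 + 24*r (L(r) = 6*((6 + r)*4) = 6*(24 + 4*r) = 144 + 24*r)
1/(B + L(-111)) = 1/(4576 + (144 + 24*(-111))) = 1/(4576 + (144 - 2664)) = 1/(4576 - 2520) = 1/2056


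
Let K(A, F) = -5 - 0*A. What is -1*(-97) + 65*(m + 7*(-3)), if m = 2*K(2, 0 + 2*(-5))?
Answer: -1918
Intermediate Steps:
K(A, F) = -5 (K(A, F) = -5 - 1*0 = -5 + 0 = -5)
m = -10 (m = 2*(-5) = -10)
-1*(-97) + 65*(m + 7*(-3)) = -1*(-97) + 65*(-10 + 7*(-3)) = 97 + 65*(-10 - 21) = 97 + 65*(-31) = 97 - 2015 = -1918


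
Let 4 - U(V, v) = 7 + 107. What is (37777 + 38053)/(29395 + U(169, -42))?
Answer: 15166/5857 ≈ 2.5894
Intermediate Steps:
U(V, v) = -110 (U(V, v) = 4 - (7 + 107) = 4 - 1*114 = 4 - 114 = -110)
(37777 + 38053)/(29395 + U(169, -42)) = (37777 + 38053)/(29395 - 110) = 75830/29285 = 75830*(1/29285) = 15166/5857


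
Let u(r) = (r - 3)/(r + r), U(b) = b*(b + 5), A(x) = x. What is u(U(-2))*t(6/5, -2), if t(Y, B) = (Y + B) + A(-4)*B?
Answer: 27/5 ≈ 5.4000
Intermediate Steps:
U(b) = b*(5 + b)
t(Y, B) = Y - 3*B (t(Y, B) = (Y + B) - 4*B = (B + Y) - 4*B = Y - 3*B)
u(r) = (-3 + r)/(2*r) (u(r) = (-3 + r)/((2*r)) = (-3 + r)*(1/(2*r)) = (-3 + r)/(2*r))
u(U(-2))*t(6/5, -2) = ((-3 - 2*(5 - 2))/(2*((-2*(5 - 2)))))*(6/5 - 3*(-2)) = ((-3 - 2*3)/(2*((-2*3))))*(6*(⅕) + 6) = ((½)*(-3 - 6)/(-6))*(6/5 + 6) = ((½)*(-⅙)*(-9))*(36/5) = (¾)*(36/5) = 27/5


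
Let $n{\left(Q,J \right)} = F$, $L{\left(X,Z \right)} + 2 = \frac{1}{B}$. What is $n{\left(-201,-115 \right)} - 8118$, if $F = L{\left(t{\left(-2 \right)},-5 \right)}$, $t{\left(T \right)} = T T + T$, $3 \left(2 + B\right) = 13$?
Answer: $- \frac{56837}{7} \approx -8119.6$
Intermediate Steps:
$B = \frac{7}{3}$ ($B = -2 + \frac{1}{3} \cdot 13 = -2 + \frac{13}{3} = \frac{7}{3} \approx 2.3333$)
$t{\left(T \right)} = T + T^{2}$ ($t{\left(T \right)} = T^{2} + T = T + T^{2}$)
$L{\left(X,Z \right)} = - \frac{11}{7}$ ($L{\left(X,Z \right)} = -2 + \frac{1}{\frac{7}{3}} = -2 + \frac{3}{7} = - \frac{11}{7}$)
$F = - \frac{11}{7} \approx -1.5714$
$n{\left(Q,J \right)} = - \frac{11}{7}$
$n{\left(-201,-115 \right)} - 8118 = - \frac{11}{7} - 8118 = - \frac{56837}{7}$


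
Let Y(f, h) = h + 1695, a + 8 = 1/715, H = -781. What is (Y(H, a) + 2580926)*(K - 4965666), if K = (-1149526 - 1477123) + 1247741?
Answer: -11715689200025904/715 ≈ -1.6386e+13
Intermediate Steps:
K = -1378908 (K = -2626649 + 1247741 = -1378908)
a = -5719/715 (a = -8 + 1/715 = -5719/715 ≈ -7.9986)
Y(f, h) = 1695 + h
(Y(H, a) + 2580926)*(K - 4965666) = ((1695 - 5719/715) + 2580926)*(-1378908 - 4965666) = (1206206/715 + 2580926)*(-6344574) = (1846568296/715)*(-6344574) = -11715689200025904/715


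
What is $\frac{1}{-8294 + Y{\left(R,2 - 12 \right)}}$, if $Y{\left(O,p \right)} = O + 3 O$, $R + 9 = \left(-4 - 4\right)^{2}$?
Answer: $- \frac{1}{8074} \approx -0.00012385$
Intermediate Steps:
$R = 55$ ($R = -9 + \left(-4 - 4\right)^{2} = -9 + \left(-8\right)^{2} = -9 + 64 = 55$)
$Y{\left(O,p \right)} = 4 O$
$\frac{1}{-8294 + Y{\left(R,2 - 12 \right)}} = \frac{1}{-8294 + 4 \cdot 55} = \frac{1}{-8294 + 220} = \frac{1}{-8074} = - \frac{1}{8074}$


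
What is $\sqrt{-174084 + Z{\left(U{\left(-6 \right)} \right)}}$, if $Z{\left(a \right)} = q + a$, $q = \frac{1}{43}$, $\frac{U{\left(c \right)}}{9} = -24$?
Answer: $\frac{i \sqrt{322280657}}{43} \approx 417.49 i$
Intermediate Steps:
$U{\left(c \right)} = -216$ ($U{\left(c \right)} = 9 \left(-24\right) = -216$)
$q = \frac{1}{43} \approx 0.023256$
$Z{\left(a \right)} = \frac{1}{43} + a$
$\sqrt{-174084 + Z{\left(U{\left(-6 \right)} \right)}} = \sqrt{-174084 + \left(\frac{1}{43} - 216\right)} = \sqrt{-174084 - \frac{9287}{43}} = \sqrt{- \frac{7494899}{43}} = \frac{i \sqrt{322280657}}{43}$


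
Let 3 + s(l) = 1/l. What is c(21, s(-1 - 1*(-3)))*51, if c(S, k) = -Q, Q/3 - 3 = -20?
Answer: 2601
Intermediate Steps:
s(l) = -3 + 1/l
Q = -51 (Q = 9 + 3*(-20) = 9 - 60 = -51)
c(S, k) = 51 (c(S, k) = -1*(-51) = 51)
c(21, s(-1 - 1*(-3)))*51 = 51*51 = 2601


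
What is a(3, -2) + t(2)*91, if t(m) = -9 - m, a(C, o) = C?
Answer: -998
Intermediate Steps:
a(3, -2) + t(2)*91 = 3 + (-9 - 1*2)*91 = 3 + (-9 - 2)*91 = 3 - 11*91 = 3 - 1001 = -998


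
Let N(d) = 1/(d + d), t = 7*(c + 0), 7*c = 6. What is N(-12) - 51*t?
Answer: -7345/24 ≈ -306.04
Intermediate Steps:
c = 6/7 (c = (⅐)*6 = 6/7 ≈ 0.85714)
t = 6 (t = 7*(6/7 + 0) = 7*(6/7) = 6)
N(d) = 1/(2*d)
N(-12) - 51*t = (½)/(-12) - 51*6 = (½)*(-1/12) - 306 = -1/24 - 306 = -7345/24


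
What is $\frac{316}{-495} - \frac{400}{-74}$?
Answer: $\frac{87308}{18315} \approx 4.767$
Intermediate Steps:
$\frac{316}{-495} - \frac{400}{-74} = 316 \left(- \frac{1}{495}\right) - - \frac{200}{37} = - \frac{316}{495} + \frac{200}{37} = \frac{87308}{18315}$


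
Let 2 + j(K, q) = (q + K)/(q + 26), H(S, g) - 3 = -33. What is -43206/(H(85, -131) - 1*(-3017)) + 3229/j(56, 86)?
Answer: -541892734/122467 ≈ -4424.8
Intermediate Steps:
H(S, g) = -30 (H(S, g) = 3 - 33 = -30)
j(K, q) = -2 + (K + q)/(26 + q) (j(K, q) = -2 + (q + K)/(q + 26) = -2 + (K + q)/(26 + q))
-43206/(H(85, -131) - 1*(-3017)) + 3229/j(56, 86) = -43206/(-30 - 1*(-3017)) + 3229/(((-52 + 56 - 1*86)/(26 + 86))) = -43206/(-30 + 3017) + 3229/(((-52 + 56 - 86)/112)) = -43206/2987 + 3229/(((1/112)*(-82))) = -43206*1/2987 + 3229/(-41/56) = -43206/2987 + 3229*(-56/41) = -43206/2987 - 180824/41 = -541892734/122467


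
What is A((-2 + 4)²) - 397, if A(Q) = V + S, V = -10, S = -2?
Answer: -409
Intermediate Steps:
A(Q) = -12 (A(Q) = -10 - 2 = -12)
A((-2 + 4)²) - 397 = -12 - 397 = -409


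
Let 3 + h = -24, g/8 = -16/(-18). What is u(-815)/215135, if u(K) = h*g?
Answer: -192/215135 ≈ -0.00089246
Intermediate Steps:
g = 64/9 (g = 8*(-16/(-18)) = 8*(-16*(-1/18)) = 8*(8/9) = 64/9 ≈ 7.1111)
h = -27 (h = -3 - 24 = -27)
u(K) = -192 (u(K) = -27*64/9 = -192)
u(-815)/215135 = -192/215135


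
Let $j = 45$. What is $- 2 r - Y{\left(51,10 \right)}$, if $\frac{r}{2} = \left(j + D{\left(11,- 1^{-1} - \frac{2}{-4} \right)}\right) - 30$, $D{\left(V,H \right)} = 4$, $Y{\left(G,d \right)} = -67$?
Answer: $-9$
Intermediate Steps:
$r = 38$ ($r = 2 \left(\left(45 + 4\right) - 30\right) = 2 \left(49 - 30\right) = 2 \cdot 19 = 38$)
$- 2 r - Y{\left(51,10 \right)} = \left(-2\right) 38 - -67 = -76 + 67 = -9$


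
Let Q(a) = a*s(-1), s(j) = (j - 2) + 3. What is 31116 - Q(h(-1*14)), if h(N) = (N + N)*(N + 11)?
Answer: 31116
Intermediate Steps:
s(j) = 1 + j (s(j) = (-2 + j) + 3 = 1 + j)
h(N) = 2*N*(11 + N) (h(N) = (2*N)*(11 + N) = 2*N*(11 + N))
Q(a) = 0 (Q(a) = a*(1 - 1) = a*0 = 0)
31116 - Q(h(-1*14)) = 31116 - 1*0 = 31116 + 0 = 31116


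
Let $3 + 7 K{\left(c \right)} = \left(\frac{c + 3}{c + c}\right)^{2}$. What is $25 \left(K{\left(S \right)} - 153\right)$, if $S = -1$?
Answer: $- \frac{26825}{7} \approx -3832.1$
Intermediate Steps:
$K{\left(c \right)} = - \frac{3}{7} + \frac{\left(3 + c\right)^{2}}{28 c^{2}}$ ($K{\left(c \right)} = - \frac{3}{7} + \frac{\left(\frac{c + 3}{c + c}\right)^{2}}{7} = - \frac{3}{7} + \frac{\left(\frac{3 + c}{2 c}\right)^{2}}{7} = - \frac{3}{7} + \frac{\frac{1}{4} \frac{1}{c^{2}} \left(3 + c\right)^{2}}{7} = - \frac{3}{7} + \frac{\left(3 + c\right)^{2}}{28 c^{2}}$)
$25 \left(K{\left(S \right)} - 153\right) = 25 \left(\left(- \frac{3}{7} + \frac{\left(3 - 1\right)^{2}}{28 \cdot 1}\right) - 153\right) = 25 \left(\left(- \frac{3}{7} + \frac{1}{28} \cdot 1 \cdot 2^{2}\right) - 153\right) = 25 \left(\left(- \frac{3}{7} + \frac{1}{28} \cdot 1 \cdot 4\right) - 153\right) = 25 \left(\left(- \frac{3}{7} + \frac{1}{7}\right) - 153\right) = 25 \left(- \frac{2}{7} - 153\right) = 25 \left(- \frac{1073}{7}\right) = - \frac{26825}{7}$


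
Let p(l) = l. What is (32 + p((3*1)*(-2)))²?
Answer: 676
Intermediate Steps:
(32 + p((3*1)*(-2)))² = (32 + (3*1)*(-2))² = (32 + 3*(-2))² = (32 - 6)² = 26² = 676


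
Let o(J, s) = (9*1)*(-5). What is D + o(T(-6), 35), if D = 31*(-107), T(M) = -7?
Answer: -3362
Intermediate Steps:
o(J, s) = -45 (o(J, s) = 9*(-5) = -45)
D = -3317
D + o(T(-6), 35) = -3317 - 45 = -3362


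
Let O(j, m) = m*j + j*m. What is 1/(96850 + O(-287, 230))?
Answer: -1/35170 ≈ -2.8433e-5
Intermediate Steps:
O(j, m) = 2*j*m (O(j, m) = j*m + j*m = 2*j*m)
1/(96850 + O(-287, 230)) = 1/(96850 + 2*(-287)*230) = 1/(96850 - 132020) = 1/(-35170) = -1/35170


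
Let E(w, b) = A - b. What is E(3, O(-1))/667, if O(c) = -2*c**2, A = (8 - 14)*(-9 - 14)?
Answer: 140/667 ≈ 0.20990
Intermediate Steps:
A = 138 (A = -6*(-23) = 138)
E(w, b) = 138 - b
E(3, O(-1))/667 = (138 - (-2)*(-1)**2)/667 = (138 - (-2))*(1/667) = (138 - 1*(-2))*(1/667) = (138 + 2)*(1/667) = 140*(1/667) = 140/667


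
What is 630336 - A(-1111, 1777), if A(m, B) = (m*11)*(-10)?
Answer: 508126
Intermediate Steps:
A(m, B) = -110*m (A(m, B) = (11*m)*(-10) = -110*m)
630336 - A(-1111, 1777) = 630336 - (-110)*(-1111) = 630336 - 1*122210 = 630336 - 122210 = 508126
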